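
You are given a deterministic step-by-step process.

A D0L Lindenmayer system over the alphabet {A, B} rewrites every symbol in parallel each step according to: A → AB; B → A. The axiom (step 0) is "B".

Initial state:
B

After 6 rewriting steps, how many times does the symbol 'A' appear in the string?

8

k=0  B
k=1  A
k=2  AB
k=3  ABA
k=4  ABAAB
k=5  ABAABABA
k=6  ABAABABAABAAB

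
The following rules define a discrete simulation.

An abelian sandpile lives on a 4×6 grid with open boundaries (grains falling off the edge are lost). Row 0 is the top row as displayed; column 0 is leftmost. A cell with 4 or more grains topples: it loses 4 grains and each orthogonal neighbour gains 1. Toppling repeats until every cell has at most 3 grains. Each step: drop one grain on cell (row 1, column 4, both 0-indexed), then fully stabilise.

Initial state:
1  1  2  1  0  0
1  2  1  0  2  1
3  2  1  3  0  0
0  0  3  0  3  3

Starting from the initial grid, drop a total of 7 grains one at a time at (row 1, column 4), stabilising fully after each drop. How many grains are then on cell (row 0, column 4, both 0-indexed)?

2

t=0: 1  1  2  1  0  0
1  2  1  0  2  1
3  2  1  3  0  0
0  0  3  0  3  3
t=1: 1  1  2  1  0  0
1  2  1  0  3  1
3  2  1  3  0  0
0  0  3  0  3  3
t=2: 1  1  2  1  1  0
1  2  1  1  0  2
3  2  1  3  1  0
0  0  3  0  3  3
t=3: 1  1  2  1  1  0
1  2  1  1  1  2
3  2  1  3  1  0
0  0  3  0  3  3
t=4: 1  1  2  1  1  0
1  2  1  1  2  2
3  2  1  3  1  0
0  0  3  0  3  3
t=5: 1  1  2  1  1  0
1  2  1  1  3  2
3  2  1  3  1  0
0  0  3  0  3  3
t=6: 1  1  2  1  2  0
1  2  1  2  0  3
3  2  1  3  2  0
0  0  3  0  3  3
t=7: 1  1  2  1  2  0
1  2  1  2  1  3
3  2  1  3  2  0
0  0  3  0  3  3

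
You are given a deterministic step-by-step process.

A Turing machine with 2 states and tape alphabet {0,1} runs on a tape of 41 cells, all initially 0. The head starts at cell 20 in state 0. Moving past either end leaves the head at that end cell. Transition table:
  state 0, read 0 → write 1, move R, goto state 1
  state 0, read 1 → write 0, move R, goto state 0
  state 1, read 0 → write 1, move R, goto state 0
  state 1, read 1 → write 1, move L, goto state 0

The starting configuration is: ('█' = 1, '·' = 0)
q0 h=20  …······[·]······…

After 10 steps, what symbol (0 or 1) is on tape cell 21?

1

step 0: q0 h=20  …······[·]······…
step 1: q1 h=21  …·····█[·]······…
step 2: q0 h=22  …····██[·]······…
step 3: q1 h=23  …···███[·]······…
step 4: q0 h=24  …··████[·]······…
step 5: q1 h=25  …·█████[·]······…
step 6: q0 h=26  …██████[·]······…
step 7: q1 h=27  …██████[·]······…
step 8: q0 h=28  …██████[·]······…
step 9: q1 h=29  …██████[·]······…
step 10: q0 h=30  …██████[·]······…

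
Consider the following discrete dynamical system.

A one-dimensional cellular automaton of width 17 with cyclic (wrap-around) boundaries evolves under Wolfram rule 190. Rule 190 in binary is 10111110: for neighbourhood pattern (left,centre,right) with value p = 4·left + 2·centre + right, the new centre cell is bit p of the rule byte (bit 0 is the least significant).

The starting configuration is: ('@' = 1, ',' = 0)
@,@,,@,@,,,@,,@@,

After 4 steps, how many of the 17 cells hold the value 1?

15

gen 0: @,@,,@,@,,,@,,@@,
gen 1: @@@@@@@@@,@@@@@,@
gen 2: @@@@@@@@,@@@@@,@@
gen 3: @@@@@@@,@@@@@,@@@
gen 4: @@@@@@,@@@@@,@@@@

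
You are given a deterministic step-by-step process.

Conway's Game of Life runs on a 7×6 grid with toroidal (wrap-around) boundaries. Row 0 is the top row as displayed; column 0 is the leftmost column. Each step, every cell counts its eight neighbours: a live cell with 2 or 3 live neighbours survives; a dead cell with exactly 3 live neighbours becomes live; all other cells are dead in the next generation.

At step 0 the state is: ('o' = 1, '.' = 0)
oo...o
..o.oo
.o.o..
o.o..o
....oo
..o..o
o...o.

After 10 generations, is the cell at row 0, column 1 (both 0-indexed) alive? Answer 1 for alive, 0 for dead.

1

k=0  oo...o
..o.oo
.o.o..
o.o..o
....oo
..o..o
o...o.
k=1  .o.o..
..oooo
.o.o..
oooo.o
.o.oo.
o..o..
....o.
k=2  .....o
oo....
......
.....o
......
..oo.o
..ooo.
k=3  oooooo
o.....
o.....
......
....o.
..o...
..o..o
k=4  ..ooo.
..ooo.
......
......
......
...o..
.....o
k=5  ..o..o
..o.o.
...o..
......
......
......
..o...
k=6  .oo...
..o.o.
...o..
......
......
......
......
k=7  .ooo..
.oo...
...o..
......
......
......
......
k=8  .o.o..
.o....
..o...
......
......
......
..o...
k=9  .o....
.o....
......
......
......
......
..o...
k=10  .oo...
......
......
......
......
......
......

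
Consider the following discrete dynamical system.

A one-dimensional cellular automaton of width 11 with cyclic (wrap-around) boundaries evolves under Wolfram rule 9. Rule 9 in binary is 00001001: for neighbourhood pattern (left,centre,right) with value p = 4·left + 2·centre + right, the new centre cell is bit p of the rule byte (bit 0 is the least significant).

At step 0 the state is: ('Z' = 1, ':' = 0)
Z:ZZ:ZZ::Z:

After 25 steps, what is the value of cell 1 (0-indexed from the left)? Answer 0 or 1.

0

t=0: Z:ZZ:ZZ::Z:
t=1: ::Z::Z:::::
t=2: Z::::::ZZZZ
t=3: ::ZZZZ:Z:::
t=4: Z:Z::::::ZZ
t=5: ::::ZZZZ:Z:
t=6: ZZZ:Z::::::
t=7: Z:::::ZZZZ:
t=8: ::ZZZ:Z::::
t=9: Z:Z:::::ZZZ
t=10: ::::ZZZ:Z::
t=11: ZZZ:Z:::::Z
t=12: ::::::ZZZ:Z
t=13: :ZZZZ:Z::::
t=14: :Z::::::ZZZ
t=15: :::ZZZZ:Z::
t=16: ZZ:Z::::::Z
t=17: :::::ZZZZ:Z
t=18: :ZZZ:Z:::::
t=19: :Z:::::ZZZZ
t=20: :::ZZZ:Z:::
t=21: ZZ:Z:::::ZZ
t=22: :::::ZZZ:Z:
t=23: ZZZZ:Z:::::
t=24: Z::::::ZZZ:
t=25: ::ZZZZ:Z:::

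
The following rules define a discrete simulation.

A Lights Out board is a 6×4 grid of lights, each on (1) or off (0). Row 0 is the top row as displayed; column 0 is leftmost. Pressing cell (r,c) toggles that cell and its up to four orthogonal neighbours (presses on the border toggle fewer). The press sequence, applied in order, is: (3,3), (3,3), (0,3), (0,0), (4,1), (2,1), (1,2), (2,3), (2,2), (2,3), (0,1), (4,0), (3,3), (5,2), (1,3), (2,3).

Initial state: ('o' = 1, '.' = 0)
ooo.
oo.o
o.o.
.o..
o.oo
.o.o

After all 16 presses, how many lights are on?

k=0  ooo.
oo.o
o.o.
.o..
o.oo
.o.o
k=1  ooo.
oo.o
o.oo
.ooo
o.o.
.o.o
k=2  ooo.
oo.o
o.o.
.o..
o.oo
.o.o
k=3  oo.o
oo..
o.o.
.o..
o.oo
.o.o
k=4  ...o
.o..
o.o.
.o..
o.oo
.o.o
k=5  ...o
.o..
o.o.
....
.o.o
...o
k=6  ...o
....
.o..
.o..
.o.o
...o
k=7  ..oo
.ooo
.oo.
.o..
.o.o
...o
k=8  ..oo
.oo.
.o.o
.o.o
.o.o
...o
k=9  ..oo
.o..
..o.
.ooo
.o.o
...o
k=10  ..oo
.o.o
...o
.oo.
.o.o
...o
k=11  oo.o
...o
...o
.oo.
.o.o
...o
k=12  oo.o
...o
...o
ooo.
o..o
o..o
k=13  oo.o
...o
....
oo.o
o...
o..o
k=14  oo.o
...o
....
oo.o
o.o.
ooo.
k=15  oo..
..o.
...o
oo.o
o.o.
ooo.
k=16  oo..
..oo
..o.
oo..
o.o.
ooo.

12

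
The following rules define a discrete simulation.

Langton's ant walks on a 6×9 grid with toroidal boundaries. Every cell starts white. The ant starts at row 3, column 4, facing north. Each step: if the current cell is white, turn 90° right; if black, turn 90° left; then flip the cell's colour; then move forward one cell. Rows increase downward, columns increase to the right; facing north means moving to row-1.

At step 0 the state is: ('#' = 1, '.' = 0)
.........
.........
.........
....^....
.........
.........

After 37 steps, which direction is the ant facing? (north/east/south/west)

k=0  .........
.........
.........
....^....
.........
.........
k=1  .........
.........
.........
....#>...
.........
.........
k=2  .........
.........
.........
....##...
.....v...
.........
k=3  .........
.........
.........
....##...
....<#...
.........
k=4  .........
.........
.........
....^#...
....##...
.........
k=5  .........
.........
.........
...<.#...
....##...
.........
k=6  .........
.........
...^.....
...#.#...
....##...
.........
k=7  .........
.........
...#>....
...#.#...
....##...
.........
k=8  .........
.........
...##....
...#v#...
....##...
.........
k=9  .........
.........
...##....
...<##...
....##...
.........
k=10  .........
.........
...##....
....##...
...v##...
.........
k=11  .........
.........
...##....
....##...
..<###...
.........
k=12  .........
.........
...##....
..^.##...
..####...
.........
k=13  .........
.........
...##....
..#>##...
..####...
.........
k=14  .........
.........
...##....
..####...
..#v##...
.........
k=15  .........
.........
...##....
..####...
..#.>#...
.........
k=16  .........
.........
...##....
..##^#...
..#..#...
.........
k=17  .........
.........
...##....
..#<.#...
..#..#...
.........
k=18  .........
.........
...##....
..#..#...
..#v.#...
.........
k=19  .........
.........
...##....
..#..#...
..<#.#...
.........
k=20  .........
.........
...##....
..#..#...
...#.#...
..v......
k=21  .........
.........
...##....
..#..#...
...#.#...
.<#......
k=22  .........
.........
...##....
..#..#...
.^.#.#...
.##......
k=23  .........
.........
...##....
..#..#...
.#>#.#...
.##......
k=24  .........
.........
...##....
..#..#...
.###.#...
.#v......
k=25  .........
.........
...##....
..#..#...
.###.#...
.#.>.....
k=26  ...v.....
.........
...##....
..#..#...
.###.#...
.#.#.....
k=27  ..<#.....
.........
...##....
..#..#...
.###.#...
.#.#.....
k=28  ..##.....
.........
...##....
..#..#...
.###.#...
.#^#.....
k=29  ..##.....
.........
...##....
..#..#...
.###.#...
.##>.....
k=30  ..##.....
.........
...##....
..#..#...
.##^.#...
.##......
k=31  ..##.....
.........
...##....
..#..#...
.#<..#...
.##......
k=32  ..##.....
.........
...##....
..#..#...
.#...#...
.#v......
k=33  ..##.....
.........
...##....
..#..#...
.#...#...
.#.>.....
k=34  ..#v.....
.........
...##....
..#..#...
.#...#...
.#.#.....
k=35  ..#.>....
.........
...##....
..#..#...
.#...#...
.#.#.....
k=36  ..#.#....
....v....
...##....
..#..#...
.#...#...
.#.#.....
k=37  ..#.#....
...<#....
...##....
..#..#...
.#...#...
.#.#.....

west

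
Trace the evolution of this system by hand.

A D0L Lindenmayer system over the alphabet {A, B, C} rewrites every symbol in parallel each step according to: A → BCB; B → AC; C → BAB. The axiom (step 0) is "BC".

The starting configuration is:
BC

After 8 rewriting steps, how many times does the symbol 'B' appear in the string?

1606

step 0: BC
step 1: ACBAB
step 2: BCBBABACBCBAC
step 3: ACBABACACBCBACBCBBABACBABACBCBBAB
step 4: BCBBABACBCBACBCBBABBCBBABACBABACBCBBABACBABACACBCBACBCBBABACBCBACBCBBABACBABACACBCBAC
step 5: ACBABACACBCBACBCBBABACBABACBCBBABACBABACACBCBACACBABACACBC…BCBBABACBABACACBCBACBCBBABACBCBACBCBBABBCBBABACBABACBCBBAB  (len 217)
step 6: BCBBABACBCBACBCBBABBCBBABACBABACBCBBABACBABACACBCBACBCBBAB…ABACACBCBACACBABACACBCBACBCBBABACBCBACBCBBABACBABACACBCBAC  (len 557)
step 7: ACBABACACBCBACBCBBABACBABACBCBBABACBABACACBCBACACBABACACBC…BCBBABACBABACACBCBACBCBBABACBCBACBCBBABBCBBABACBABACBCBBAB  (len 1425)
step 8: BCBBABACBCBACBCBBABBCBBABACBABACBCBBABACBABACACBCBACBCBBAB…ABACACBCBACACBABACACBCBACBCBBABACBCBACBCBBABACBABACACBCBAC  (len 3653)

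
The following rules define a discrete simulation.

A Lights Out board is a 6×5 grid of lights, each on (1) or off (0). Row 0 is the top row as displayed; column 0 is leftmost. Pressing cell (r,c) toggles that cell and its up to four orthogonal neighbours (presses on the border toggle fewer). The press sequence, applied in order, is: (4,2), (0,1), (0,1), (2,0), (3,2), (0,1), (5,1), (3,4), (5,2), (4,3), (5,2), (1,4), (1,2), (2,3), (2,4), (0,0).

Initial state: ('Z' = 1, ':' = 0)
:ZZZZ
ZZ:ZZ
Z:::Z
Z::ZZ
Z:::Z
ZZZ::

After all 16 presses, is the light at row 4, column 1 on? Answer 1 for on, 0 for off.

0

0) :ZZZZ
ZZ:ZZ
Z:::Z
Z::ZZ
Z:::Z
ZZZ::
1) :ZZZZ
ZZ:ZZ
Z:::Z
Z:ZZZ
ZZZZZ
ZZ:::
2) Z::ZZ
Z::ZZ
Z:::Z
Z:ZZZ
ZZZZZ
ZZ:::
3) :ZZZZ
ZZ:ZZ
Z:::Z
Z:ZZZ
ZZZZZ
ZZ:::
4) :ZZZZ
:Z:ZZ
:Z::Z
::ZZZ
ZZZZZ
ZZ:::
5) :ZZZZ
:Z:ZZ
:ZZ:Z
:Z::Z
ZZ:ZZ
ZZ:::
6) Z::ZZ
:::ZZ
:ZZ:Z
:Z::Z
ZZ:ZZ
ZZ:::
7) Z::ZZ
:::ZZ
:ZZ:Z
:Z::Z
Z::ZZ
::Z::
8) Z::ZZ
:::ZZ
:ZZ::
:Z:Z:
Z::Z:
::Z::
9) Z::ZZ
:::ZZ
:ZZ::
:Z:Z:
Z:ZZ:
:Z:Z:
10) Z::ZZ
:::ZZ
:ZZ::
:Z:::
Z:::Z
:Z:::
11) Z::ZZ
:::ZZ
:ZZ::
:Z:::
Z:Z:Z
::ZZ:
12) Z::Z:
:::::
:ZZ:Z
:Z:::
Z:Z:Z
::ZZ:
13) Z:ZZ:
:ZZZ:
:Z::Z
:Z:::
Z:Z:Z
::ZZ:
14) Z:ZZ:
:ZZ::
:ZZZ:
:Z:Z:
Z:Z:Z
::ZZ:
15) Z:ZZ:
:ZZ:Z
:ZZ:Z
:Z:ZZ
Z:Z:Z
::ZZ:
16) :ZZZ:
ZZZ:Z
:ZZ:Z
:Z:ZZ
Z:Z:Z
::ZZ:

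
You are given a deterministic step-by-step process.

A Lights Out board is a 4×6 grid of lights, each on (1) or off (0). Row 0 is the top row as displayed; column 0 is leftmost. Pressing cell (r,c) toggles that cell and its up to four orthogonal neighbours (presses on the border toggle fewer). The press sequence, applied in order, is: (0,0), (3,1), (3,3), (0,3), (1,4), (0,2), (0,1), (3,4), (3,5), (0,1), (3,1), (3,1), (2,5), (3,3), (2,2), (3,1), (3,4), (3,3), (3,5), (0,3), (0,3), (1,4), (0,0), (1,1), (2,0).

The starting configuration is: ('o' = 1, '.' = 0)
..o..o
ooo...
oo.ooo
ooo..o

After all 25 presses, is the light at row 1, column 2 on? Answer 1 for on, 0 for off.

0

t=0: ..o..o
ooo...
oo.ooo
ooo..o
t=1: ooo..o
.oo...
oo.ooo
ooo..o
t=2: ooo..o
.oo...
o..ooo
.....o
t=3: ooo..o
.oo...
o...oo
..oooo
t=4: oo.ooo
.ooo..
o...oo
..oooo
t=5: oo.o.o
.oo.oo
o....o
..oooo
t=6: o.o..o
.o..oo
o....o
..oooo
t=7: .o...o
....oo
o....o
..oooo
t=8: .o...o
....oo
o...oo
..o...
t=9: .o...o
....oo
o...o.
..o.oo
t=10: o.o..o
.o..oo
o...o.
..o.oo
t=11: o.o..o
.o..oo
oo..o.
oo..oo
t=12: o.o..o
.o..oo
o...o.
..o.oo
t=13: o.o..o
.o..o.
o....o
..o.o.
t=14: o.o..o
.o..o.
o..o.o
...o..
t=15: o.o..o
.oo.o.
ooo..o
..oo..
t=16: o.o..o
.oo.o.
o.o..o
oo.o..
t=17: o.o..o
.oo.o.
o.o.oo
oo..oo
t=18: o.o..o
.oo.o.
o.oooo
oooo.o
t=19: o.o..o
.oo.o.
o.ooo.
ooooo.
t=20: o..ooo
.oooo.
o.ooo.
ooooo.
t=21: o.o..o
.oo.o.
o.ooo.
ooooo.
t=22: o.o.oo
.ooo.o
o.oo..
ooooo.
t=23: .oo.oo
oooo.o
o.oo..
ooooo.
t=24: ..o.oo
...o.o
oooo..
ooooo.
t=25: ..o.oo
o..o.o
..oo..
.oooo.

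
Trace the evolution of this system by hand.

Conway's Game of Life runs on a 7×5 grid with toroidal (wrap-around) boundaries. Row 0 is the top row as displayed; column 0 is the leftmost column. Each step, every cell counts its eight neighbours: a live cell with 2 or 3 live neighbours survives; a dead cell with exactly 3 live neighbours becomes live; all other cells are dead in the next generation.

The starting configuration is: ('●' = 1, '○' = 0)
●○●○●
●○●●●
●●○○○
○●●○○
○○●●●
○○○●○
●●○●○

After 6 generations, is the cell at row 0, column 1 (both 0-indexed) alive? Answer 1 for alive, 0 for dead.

0) ●○●○●
●○●●●
●●○○○
○●●○○
○○●●●
○○○●○
●●○●○
1) ○○○○○
○○●○○
○○○○○
○○○○●
○●○○●
●●○○○
●●○●○
2) ○●●○○
○○○○○
○○○○○
●○○○○
○●○○●
○○○○○
●●●○●
3) ○○●●○
○○○○○
○○○○○
●○○○○
●○○○○
○○●●●
●○●●○
4) ○●●●●
○○○○○
○○○○○
○○○○○
●●○●○
●○●○○
○○○○○
5) ○○●●○
○○●●○
○○○○○
○○○○○
●●●○●
●○●○●
●○○○●
6) ○●●○○
○○●●○
○○○○○
●●○○○
○○●○●
○○●○○
●○●○○

1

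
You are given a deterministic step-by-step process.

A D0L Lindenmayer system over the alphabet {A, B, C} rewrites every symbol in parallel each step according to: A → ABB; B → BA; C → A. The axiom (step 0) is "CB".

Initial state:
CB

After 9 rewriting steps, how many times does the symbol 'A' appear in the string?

1562

[0] CB
[1] ABA
[2] ABBBAABB
[3] ABBBABABAABBABBBABA
[4] ABBBABABAABBBAABBBAABBABBBABAABBBABABAABBBAABB
[5] ABBBABABAABBBAABBBAABBABBBABABAABBABBBABABAABBABBBABAABBBABABAABBBAABBABBBABABAABBBAABBBAABBABBBABABAABBABBBABA
[6] ABBBABABAABBBAABBBAABBABBBABABAABBABBBABABAABBABBBABAABBBA…BAABBABBBABAABBBABABAABBBAABBBAABBABBBABAABBBABABAABBBAABB  (len 268)
[7] ABBBABABAABBBAABBBAABBABBBABABAABBABBBABABAABBABBBABAABBBA…ABBBABABAABBBAABBABBBABABAABBBAABBBAABBABBBABABAABBABBBABA  (len 647)
[8] ABBBABABAABBBAABBBAABBABBBABABAABBABBBABABAABBABBBABAABBBA…BAABBABBBABAABBBABABAABBBAABBBAABBABBBABAABBBABABAABBBAABB  (len 1562)
[9] ABBBABABAABBBAABBBAABBABBBABABAABBABBBABABAABBABBBABAABBBA…ABBBABABAABBBAABBABBBABABAABBBAABBBAABBABBBABABAABBABBBABA  (len 3771)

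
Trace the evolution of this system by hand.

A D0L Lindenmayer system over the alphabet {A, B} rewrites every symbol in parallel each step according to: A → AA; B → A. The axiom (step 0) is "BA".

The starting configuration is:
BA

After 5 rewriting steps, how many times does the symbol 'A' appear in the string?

step 0: BA
step 1: AAA
step 2: AAAAAA
step 3: AAAAAAAAAAAA
step 4: AAAAAAAAAAAAAAAAAAAAAAAA
step 5: AAAAAAAAAAAAAAAAAAAAAAAAAAAAAAAAAAAAAAAAAAAAAAAA

48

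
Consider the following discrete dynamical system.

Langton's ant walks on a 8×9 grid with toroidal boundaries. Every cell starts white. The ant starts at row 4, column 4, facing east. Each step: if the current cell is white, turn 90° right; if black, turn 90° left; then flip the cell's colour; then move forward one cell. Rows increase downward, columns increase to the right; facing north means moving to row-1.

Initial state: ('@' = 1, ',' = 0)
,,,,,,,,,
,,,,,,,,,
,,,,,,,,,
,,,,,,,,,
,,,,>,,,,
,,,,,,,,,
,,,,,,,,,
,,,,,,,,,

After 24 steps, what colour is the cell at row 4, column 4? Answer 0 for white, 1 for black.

0

step 0: ,,,,,,,,,
,,,,,,,,,
,,,,,,,,,
,,,,,,,,,
,,,,>,,,,
,,,,,,,,,
,,,,,,,,,
,,,,,,,,,
step 1: ,,,,,,,,,
,,,,,,,,,
,,,,,,,,,
,,,,,,,,,
,,,,@,,,,
,,,,v,,,,
,,,,,,,,,
,,,,,,,,,
step 2: ,,,,,,,,,
,,,,,,,,,
,,,,,,,,,
,,,,,,,,,
,,,,@,,,,
,,,<@,,,,
,,,,,,,,,
,,,,,,,,,
step 3: ,,,,,,,,,
,,,,,,,,,
,,,,,,,,,
,,,,,,,,,
,,,^@,,,,
,,,@@,,,,
,,,,,,,,,
,,,,,,,,,
step 4: ,,,,,,,,,
,,,,,,,,,
,,,,,,,,,
,,,,,,,,,
,,,@>,,,,
,,,@@,,,,
,,,,,,,,,
,,,,,,,,,
step 5: ,,,,,,,,,
,,,,,,,,,
,,,,,,,,,
,,,,^,,,,
,,,@,,,,,
,,,@@,,,,
,,,,,,,,,
,,,,,,,,,
step 6: ,,,,,,,,,
,,,,,,,,,
,,,,,,,,,
,,,,@>,,,
,,,@,,,,,
,,,@@,,,,
,,,,,,,,,
,,,,,,,,,
step 7: ,,,,,,,,,
,,,,,,,,,
,,,,,,,,,
,,,,@@,,,
,,,@,v,,,
,,,@@,,,,
,,,,,,,,,
,,,,,,,,,
step 8: ,,,,,,,,,
,,,,,,,,,
,,,,,,,,,
,,,,@@,,,
,,,@<@,,,
,,,@@,,,,
,,,,,,,,,
,,,,,,,,,
step 9: ,,,,,,,,,
,,,,,,,,,
,,,,,,,,,
,,,,^@,,,
,,,@@@,,,
,,,@@,,,,
,,,,,,,,,
,,,,,,,,,
step 10: ,,,,,,,,,
,,,,,,,,,
,,,,,,,,,
,,,<,@,,,
,,,@@@,,,
,,,@@,,,,
,,,,,,,,,
,,,,,,,,,
step 11: ,,,,,,,,,
,,,,,,,,,
,,,^,,,,,
,,,@,@,,,
,,,@@@,,,
,,,@@,,,,
,,,,,,,,,
,,,,,,,,,
step 12: ,,,,,,,,,
,,,,,,,,,
,,,@>,,,,
,,,@,@,,,
,,,@@@,,,
,,,@@,,,,
,,,,,,,,,
,,,,,,,,,
step 13: ,,,,,,,,,
,,,,,,,,,
,,,@@,,,,
,,,@v@,,,
,,,@@@,,,
,,,@@,,,,
,,,,,,,,,
,,,,,,,,,
step 14: ,,,,,,,,,
,,,,,,,,,
,,,@@,,,,
,,,<@@,,,
,,,@@@,,,
,,,@@,,,,
,,,,,,,,,
,,,,,,,,,
step 15: ,,,,,,,,,
,,,,,,,,,
,,,@@,,,,
,,,,@@,,,
,,,v@@,,,
,,,@@,,,,
,,,,,,,,,
,,,,,,,,,
step 16: ,,,,,,,,,
,,,,,,,,,
,,,@@,,,,
,,,,@@,,,
,,,,>@,,,
,,,@@,,,,
,,,,,,,,,
,,,,,,,,,
step 17: ,,,,,,,,,
,,,,,,,,,
,,,@@,,,,
,,,,^@,,,
,,,,,@,,,
,,,@@,,,,
,,,,,,,,,
,,,,,,,,,
step 18: ,,,,,,,,,
,,,,,,,,,
,,,@@,,,,
,,,<,@,,,
,,,,,@,,,
,,,@@,,,,
,,,,,,,,,
,,,,,,,,,
step 19: ,,,,,,,,,
,,,,,,,,,
,,,^@,,,,
,,,@,@,,,
,,,,,@,,,
,,,@@,,,,
,,,,,,,,,
,,,,,,,,,
step 20: ,,,,,,,,,
,,,,,,,,,
,,<,@,,,,
,,,@,@,,,
,,,,,@,,,
,,,@@,,,,
,,,,,,,,,
,,,,,,,,,
step 21: ,,,,,,,,,
,,^,,,,,,
,,@,@,,,,
,,,@,@,,,
,,,,,@,,,
,,,@@,,,,
,,,,,,,,,
,,,,,,,,,
step 22: ,,,,,,,,,
,,@>,,,,,
,,@,@,,,,
,,,@,@,,,
,,,,,@,,,
,,,@@,,,,
,,,,,,,,,
,,,,,,,,,
step 23: ,,,,,,,,,
,,@@,,,,,
,,@v@,,,,
,,,@,@,,,
,,,,,@,,,
,,,@@,,,,
,,,,,,,,,
,,,,,,,,,
step 24: ,,,,,,,,,
,,@@,,,,,
,,<@@,,,,
,,,@,@,,,
,,,,,@,,,
,,,@@,,,,
,,,,,,,,,
,,,,,,,,,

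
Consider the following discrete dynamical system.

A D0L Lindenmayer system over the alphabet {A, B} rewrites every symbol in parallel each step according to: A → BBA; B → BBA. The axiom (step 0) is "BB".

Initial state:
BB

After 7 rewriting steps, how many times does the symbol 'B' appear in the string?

2916

k=0  BB
k=1  BBABBA
k=2  BBABBABBABBABBABBA
k=3  BBABBABBABBABBABBABBABBABBABBABBABBABBABBABBABBABBABBA
k=4  BBABBABBABBABBABBABBABBABBABBABBABBABBABBABBABBABBABBABBAB…ABBABBABBABBABBABBABBABBABBABBABBABBABBABBABBABBABBABBABBA  (len 162)
k=5  BBABBABBABBABBABBABBABBABBABBABBABBABBABBABBABBABBABBABBAB…ABBABBABBABBABBABBABBABBABBABBABBABBABBABBABBABBABBABBABBA  (len 486)
k=6  BBABBABBABBABBABBABBABBABBABBABBABBABBABBABBABBABBABBABBAB…ABBABBABBABBABBABBABBABBABBABBABBABBABBABBABBABBABBABBABBA  (len 1458)
k=7  BBABBABBABBABBABBABBABBABBABBABBABBABBABBABBABBABBABBABBAB…ABBABBABBABBABBABBABBABBABBABBABBABBABBABBABBABBABBABBABBA  (len 4374)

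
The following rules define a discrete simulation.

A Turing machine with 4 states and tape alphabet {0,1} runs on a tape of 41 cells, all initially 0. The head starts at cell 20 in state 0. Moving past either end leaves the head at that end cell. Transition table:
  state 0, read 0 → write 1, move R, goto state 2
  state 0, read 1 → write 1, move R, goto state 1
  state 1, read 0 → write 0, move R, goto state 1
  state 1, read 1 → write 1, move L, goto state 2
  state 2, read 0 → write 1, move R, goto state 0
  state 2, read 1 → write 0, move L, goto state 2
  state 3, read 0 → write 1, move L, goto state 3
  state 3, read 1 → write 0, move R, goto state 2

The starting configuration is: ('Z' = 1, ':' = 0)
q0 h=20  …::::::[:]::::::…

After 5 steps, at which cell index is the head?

25

t=0: q0 h=20  …::::::[:]::::::…
t=1: q2 h=21  …:::::Z[:]::::::…
t=2: q0 h=22  …::::ZZ[:]::::::…
t=3: q2 h=23  …:::ZZZ[:]::::::…
t=4: q0 h=24  …::ZZZZ[:]::::::…
t=5: q2 h=25  …:ZZZZZ[:]::::::…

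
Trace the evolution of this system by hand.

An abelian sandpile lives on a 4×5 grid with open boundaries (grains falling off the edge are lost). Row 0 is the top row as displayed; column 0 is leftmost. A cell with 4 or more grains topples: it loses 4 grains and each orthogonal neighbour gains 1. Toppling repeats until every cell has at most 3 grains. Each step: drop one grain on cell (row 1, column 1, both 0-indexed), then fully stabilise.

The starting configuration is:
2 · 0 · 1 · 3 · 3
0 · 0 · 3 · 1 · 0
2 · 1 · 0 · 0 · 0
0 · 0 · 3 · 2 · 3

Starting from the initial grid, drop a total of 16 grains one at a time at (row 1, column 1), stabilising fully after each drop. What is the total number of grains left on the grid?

31

gen 0: 2 · 0 · 1 · 3 · 3
0 · 0 · 3 · 1 · 0
2 · 1 · 0 · 0 · 0
0 · 0 · 3 · 2 · 3
gen 1: 2 · 0 · 1 · 3 · 3
0 · 1 · 3 · 1 · 0
2 · 1 · 0 · 0 · 0
0 · 0 · 3 · 2 · 3
gen 2: 2 · 0 · 1 · 3 · 3
0 · 2 · 3 · 1 · 0
2 · 1 · 0 · 0 · 0
0 · 0 · 3 · 2 · 3
gen 3: 2 · 0 · 1 · 3 · 3
0 · 3 · 3 · 1 · 0
2 · 1 · 0 · 0 · 0
0 · 0 · 3 · 2 · 3
gen 4: 2 · 1 · 2 · 3 · 3
1 · 1 · 0 · 2 · 0
2 · 2 · 1 · 0 · 0
0 · 0 · 3 · 2 · 3
gen 5: 2 · 1 · 2 · 3 · 3
1 · 2 · 0 · 2 · 0
2 · 2 · 1 · 0 · 0
0 · 0 · 3 · 2 · 3
gen 6: 2 · 1 · 2 · 3 · 3
1 · 3 · 0 · 2 · 0
2 · 2 · 1 · 0 · 0
0 · 0 · 3 · 2 · 3
gen 7: 2 · 2 · 2 · 3 · 3
2 · 0 · 1 · 2 · 0
2 · 3 · 1 · 0 · 0
0 · 0 · 3 · 2 · 3
gen 8: 2 · 2 · 2 · 3 · 3
2 · 1 · 1 · 2 · 0
2 · 3 · 1 · 0 · 0
0 · 0 · 3 · 2 · 3
gen 9: 2 · 2 · 2 · 3 · 3
2 · 2 · 1 · 2 · 0
2 · 3 · 1 · 0 · 0
0 · 0 · 3 · 2 · 3
gen 10: 2 · 2 · 2 · 3 · 3
2 · 3 · 1 · 2 · 0
2 · 3 · 1 · 0 · 0
0 · 0 · 3 · 2 · 3
gen 11: 2 · 3 · 2 · 3 · 3
3 · 1 · 2 · 2 · 0
3 · 0 · 2 · 0 · 0
0 · 1 · 3 · 2 · 3
gen 12: 2 · 3 · 2 · 3 · 3
3 · 2 · 2 · 2 · 0
3 · 0 · 2 · 0 · 0
0 · 1 · 3 · 2 · 3
gen 13: 2 · 3 · 2 · 3 · 3
3 · 3 · 2 · 2 · 0
3 · 0 · 2 · 0 · 0
0 · 1 · 3 · 2 · 3
gen 14: 0 · 1 · 3 · 3 · 3
2 · 2 · 3 · 2 · 0
0 · 2 · 2 · 0 · 0
1 · 1 · 3 · 2 · 3
gen 15: 0 · 1 · 3 · 3 · 3
2 · 3 · 3 · 2 · 0
0 · 2 · 2 · 0 · 0
1 · 1 · 3 · 2 · 3
gen 16: 0 · 3 · 1 · 2 · 0
3 · 1 · 2 · 0 · 2
0 · 3 · 3 · 1 · 0
1 · 1 · 3 · 2 · 3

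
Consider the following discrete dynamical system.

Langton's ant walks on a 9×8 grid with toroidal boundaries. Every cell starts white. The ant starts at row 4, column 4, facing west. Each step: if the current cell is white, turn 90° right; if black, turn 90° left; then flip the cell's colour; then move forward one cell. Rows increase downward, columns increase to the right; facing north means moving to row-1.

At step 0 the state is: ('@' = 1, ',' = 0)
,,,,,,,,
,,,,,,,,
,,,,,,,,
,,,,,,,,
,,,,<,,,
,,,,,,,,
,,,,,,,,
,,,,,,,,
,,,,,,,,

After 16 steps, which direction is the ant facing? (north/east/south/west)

step 0: ,,,,,,,,
,,,,,,,,
,,,,,,,,
,,,,,,,,
,,,,<,,,
,,,,,,,,
,,,,,,,,
,,,,,,,,
,,,,,,,,
step 1: ,,,,,,,,
,,,,,,,,
,,,,,,,,
,,,,^,,,
,,,,@,,,
,,,,,,,,
,,,,,,,,
,,,,,,,,
,,,,,,,,
step 2: ,,,,,,,,
,,,,,,,,
,,,,,,,,
,,,,@>,,
,,,,@,,,
,,,,,,,,
,,,,,,,,
,,,,,,,,
,,,,,,,,
step 3: ,,,,,,,,
,,,,,,,,
,,,,,,,,
,,,,@@,,
,,,,@v,,
,,,,,,,,
,,,,,,,,
,,,,,,,,
,,,,,,,,
step 4: ,,,,,,,,
,,,,,,,,
,,,,,,,,
,,,,@@,,
,,,,<@,,
,,,,,,,,
,,,,,,,,
,,,,,,,,
,,,,,,,,
step 5: ,,,,,,,,
,,,,,,,,
,,,,,,,,
,,,,@@,,
,,,,,@,,
,,,,v,,,
,,,,,,,,
,,,,,,,,
,,,,,,,,
step 6: ,,,,,,,,
,,,,,,,,
,,,,,,,,
,,,,@@,,
,,,,,@,,
,,,<@,,,
,,,,,,,,
,,,,,,,,
,,,,,,,,
step 7: ,,,,,,,,
,,,,,,,,
,,,,,,,,
,,,,@@,,
,,,^,@,,
,,,@@,,,
,,,,,,,,
,,,,,,,,
,,,,,,,,
step 8: ,,,,,,,,
,,,,,,,,
,,,,,,,,
,,,,@@,,
,,,@>@,,
,,,@@,,,
,,,,,,,,
,,,,,,,,
,,,,,,,,
step 9: ,,,,,,,,
,,,,,,,,
,,,,,,,,
,,,,@@,,
,,,@@@,,
,,,@v,,,
,,,,,,,,
,,,,,,,,
,,,,,,,,
step 10: ,,,,,,,,
,,,,,,,,
,,,,,,,,
,,,,@@,,
,,,@@@,,
,,,@,>,,
,,,,,,,,
,,,,,,,,
,,,,,,,,
step 11: ,,,,,,,,
,,,,,,,,
,,,,,,,,
,,,,@@,,
,,,@@@,,
,,,@,@,,
,,,,,v,,
,,,,,,,,
,,,,,,,,
step 12: ,,,,,,,,
,,,,,,,,
,,,,,,,,
,,,,@@,,
,,,@@@,,
,,,@,@,,
,,,,<@,,
,,,,,,,,
,,,,,,,,
step 13: ,,,,,,,,
,,,,,,,,
,,,,,,,,
,,,,@@,,
,,,@@@,,
,,,@^@,,
,,,,@@,,
,,,,,,,,
,,,,,,,,
step 14: ,,,,,,,,
,,,,,,,,
,,,,,,,,
,,,,@@,,
,,,@@@,,
,,,@@>,,
,,,,@@,,
,,,,,,,,
,,,,,,,,
step 15: ,,,,,,,,
,,,,,,,,
,,,,,,,,
,,,,@@,,
,,,@@^,,
,,,@@,,,
,,,,@@,,
,,,,,,,,
,,,,,,,,
step 16: ,,,,,,,,
,,,,,,,,
,,,,,,,,
,,,,@@,,
,,,@<,,,
,,,@@,,,
,,,,@@,,
,,,,,,,,
,,,,,,,,

west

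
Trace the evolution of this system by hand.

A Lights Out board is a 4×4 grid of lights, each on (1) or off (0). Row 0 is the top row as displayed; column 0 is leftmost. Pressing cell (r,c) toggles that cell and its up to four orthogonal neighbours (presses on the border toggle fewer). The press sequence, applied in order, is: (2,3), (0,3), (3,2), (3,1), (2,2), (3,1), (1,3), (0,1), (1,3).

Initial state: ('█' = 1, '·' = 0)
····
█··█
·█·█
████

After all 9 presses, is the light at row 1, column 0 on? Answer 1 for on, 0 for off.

t=0: ····
█··█
·█·█
████
t=1: ····
█···
·██·
███·
t=2: ··██
█··█
·██·
███·
t=3: ··██
█··█
·█··
█··█
t=4: ··██
█··█
····
·███
t=5: ··██
█·██
·███
·█·█
t=6: ··██
█·██
··██
█·██
t=7: ··█·
█···
··█·
█·██
t=8: ██··
██··
··█·
█·██
t=9: ██·█
████
··██
█·██

1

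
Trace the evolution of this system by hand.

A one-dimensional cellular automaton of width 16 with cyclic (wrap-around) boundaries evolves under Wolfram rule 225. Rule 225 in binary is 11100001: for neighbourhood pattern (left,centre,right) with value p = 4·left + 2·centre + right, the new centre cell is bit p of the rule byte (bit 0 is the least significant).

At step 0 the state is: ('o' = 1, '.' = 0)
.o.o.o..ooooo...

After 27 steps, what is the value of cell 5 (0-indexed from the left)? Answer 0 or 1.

k=0  .o.o.o..ooooo...
k=1  ..o.o....oooo.oo
k=2  ...o..oo..oooo.o
k=3  .o.....o...oooo.
k=4  ...ooo...o..ooo.
k=5  oo..oo.o.....oo.
k=6  .o...oo..ooo..oo
k=7  o..o..o...oo...o
k=8  o.......o..o.o..
k=9  ..ooooo.....o...
k=10  o..oooo.ooo...oo
k=11  o...oooo.oo.o..o
k=12  o.o..oooo.oo....
k=13  .o....oooo.o.oo.
k=14  ...oo..oooo.o.o.
k=15  oo..o...oooo.o..
k=16  .o....o..oooo...
k=17  ...oo.....ooo.oo
k=18  .o..o.ooo..ooo.o
k=19  o....o.oo...ooo.
k=20  ..oo..o.o.o..ooo
k=21  ...o...o.o....oo
k=22  .o...o..o..oo..o
k=23  o..o........o...
k=24  .....oooooo...o.
k=25  oooo..ooooo.o...
k=26  .ooo...ooooo..o.
k=27  ..oo.o..oooo....

1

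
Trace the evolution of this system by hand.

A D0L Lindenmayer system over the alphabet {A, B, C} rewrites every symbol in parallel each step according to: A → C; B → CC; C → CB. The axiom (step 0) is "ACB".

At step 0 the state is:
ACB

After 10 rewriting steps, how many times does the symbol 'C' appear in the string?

k=0  ACB
k=1  CCBCC
k=2  CBCBCCCBCB
k=3  CBCCCBCCCBCBCBCCCBCC
k=4  CBCCCBCBCBCCCBCBCBCCCBCCCBCCCBCBCBCCCBCB
k=5  CBCCCBCBCBCCCBCCCBCCCBCBCBCCCBCCCBCCCBCBCBCCCBCBCBCCCBCBCBCCCBCCCBCCCBCBCBCCCBCC
k=6  CBCCCBCBCBCCCBCCCBCCCBCBCBCCCBCBCBCCCBCBCBCCCBCCCBCCCBCBCB…CBCBCCCBCCCBCCCBCBCBCCCBCBCBCCCBCBCBCCCBCCCBCCCBCBCBCCCBCB  (len 160)
k=7  CBCCCBCBCBCCCBCCCBCCCBCBCBCCCBCBCBCCCBCBCBCCCBCCCBCCCBCBCB…CBCBCCCBCCCBCCCBCBCBCCCBCBCBCCCBCBCBCCCBCCCBCCCBCBCBCCCBCC  (len 320)
k=8  CBCCCBCBCBCCCBCCCBCCCBCBCBCCCBCBCBCCCBCBCBCCCBCCCBCCCBCBCB…CBCBCCCBCCCBCCCBCBCBCCCBCBCBCCCBCBCBCCCBCCCBCCCBCBCBCCCBCB  (len 640)
k=9  CBCCCBCBCBCCCBCCCBCCCBCBCBCCCBCBCBCCCBCBCBCCCBCCCBCCCBCBCB…CBCBCCCBCCCBCCCBCBCBCCCBCBCBCCCBCBCBCCCBCCCBCCCBCBCBCCCBCC  (len 1280)
k=10  CBCCCBCBCBCCCBCCCBCCCBCBCBCCCBCBCBCCCBCBCBCCCBCCCBCCCBCBCB…CBCBCCCBCCCBCCCBCBCBCCCBCBCBCCCBCBCBCCCBCCCBCCCBCBCBCCCBCB  (len 2560)

1706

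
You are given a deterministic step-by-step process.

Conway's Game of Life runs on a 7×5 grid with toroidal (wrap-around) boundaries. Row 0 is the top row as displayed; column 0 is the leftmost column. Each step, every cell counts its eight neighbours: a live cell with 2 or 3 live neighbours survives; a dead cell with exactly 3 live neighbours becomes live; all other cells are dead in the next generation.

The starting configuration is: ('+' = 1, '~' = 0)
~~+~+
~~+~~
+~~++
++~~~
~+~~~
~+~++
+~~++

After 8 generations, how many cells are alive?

0) ~~+~+
~~+~~
+~~++
++~~~
~+~~~
~+~++
+~~++
1) +++~+
+++~~
+~+++
~++~~
~+~~+
~+~+~
~+~~~
2) ~~~++
~~~~~
~~~~+
~~~~~
~+~+~
~+~~~
~~~++
3) ~~~++
~~~++
~~~~~
~~~~~
~~+~~
+~~++
+~+++
4) ~~~~~
~~~++
~~~~~
~~~~~
~~~++
+~~~~
~++~~
5) ~~++~
~~~~~
~~~~~
~~~~~
~~~~+
+++++
~+~~~
6) ~~+~~
~~~~~
~~~~~
~~~~~
~++~+
~++++
~~~~~
7) ~~~~~
~~~~~
~~~~~
~~~~~
~+~~+
~+~~+
~+~~~
8) ~~~~~
~~~~~
~~~~~
~~~~~
~~~~~
~++~~
+~~~~

3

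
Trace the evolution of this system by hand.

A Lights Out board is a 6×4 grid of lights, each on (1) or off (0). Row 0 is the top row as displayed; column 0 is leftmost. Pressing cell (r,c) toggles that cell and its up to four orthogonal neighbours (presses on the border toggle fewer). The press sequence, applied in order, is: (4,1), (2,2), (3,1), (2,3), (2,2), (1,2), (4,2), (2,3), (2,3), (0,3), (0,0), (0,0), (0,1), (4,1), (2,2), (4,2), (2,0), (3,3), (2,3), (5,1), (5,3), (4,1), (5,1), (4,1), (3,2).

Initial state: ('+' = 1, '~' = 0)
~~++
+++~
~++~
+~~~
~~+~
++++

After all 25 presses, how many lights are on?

9

step 0: ~~++
+++~
~++~
+~~~
~~+~
++++
step 1: ~~++
+++~
~++~
++~~
++~~
+~++
step 2: ~~++
++~~
~~~+
+++~
++~~
+~++
step 3: ~~++
++~~
~+~+
~~~~
+~~~
+~++
step 4: ~~++
++~+
~++~
~~~+
+~~~
+~++
step 5: ~~++
++++
~~~+
~~++
+~~~
+~++
step 6: ~~~+
+~~~
~~++
~~++
+~~~
+~++
step 7: ~~~+
+~~~
~~++
~~~+
++++
+~~+
step 8: ~~~+
+~~+
~~~~
~~~~
++++
+~~+
step 9: ~~~+
+~~~
~~++
~~~+
++++
+~~+
step 10: ~~+~
+~~+
~~++
~~~+
++++
+~~+
step 11: +++~
~~~+
~~++
~~~+
++++
+~~+
step 12: ~~+~
+~~+
~~++
~~~+
++++
+~~+
step 13: ++~~
++~+
~~++
~~~+
++++
+~~+
step 14: ++~~
++~+
~~++
~+~+
~~~+
++~+
step 15: ++~~
++++
~+~~
~+++
~~~+
++~+
step 16: ++~~
++++
~+~~
~+~+
~++~
++++
step 17: ++~~
~+++
+~~~
++~+
~++~
++++
step 18: ++~~
~+++
+~~+
+++~
~+++
++++
step 19: ++~~
~++~
+~+~
++++
~+++
++++
step 20: ++~~
~++~
+~+~
++++
~~++
~~~+
step 21: ++~~
~++~
+~+~
++++
~~+~
~~+~
step 22: ++~~
~++~
+~+~
+~++
++~~
~++~
step 23: ++~~
~++~
+~+~
+~++
+~~~
+~~~
step 24: ++~~
~++~
+~+~
++++
~++~
++~~
step 25: ++~~
~++~
+~~~
+~~~
~+~~
++~~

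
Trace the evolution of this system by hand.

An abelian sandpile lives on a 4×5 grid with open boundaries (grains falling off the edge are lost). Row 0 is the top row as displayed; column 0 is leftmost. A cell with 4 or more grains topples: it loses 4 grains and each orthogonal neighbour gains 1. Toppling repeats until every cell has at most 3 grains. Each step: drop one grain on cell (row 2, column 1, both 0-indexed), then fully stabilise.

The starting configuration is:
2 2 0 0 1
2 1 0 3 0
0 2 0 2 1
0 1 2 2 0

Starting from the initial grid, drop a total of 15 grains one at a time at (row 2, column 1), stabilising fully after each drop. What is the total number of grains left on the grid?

0) 2 2 0 0 1
2 1 0 3 0
0 2 0 2 1
0 1 2 2 0
1) 2 2 0 0 1
2 1 0 3 0
0 3 0 2 1
0 1 2 2 0
2) 2 2 0 0 1
2 2 0 3 0
1 0 1 2 1
0 2 2 2 0
3) 2 2 0 0 1
2 2 0 3 0
1 1 1 2 1
0 2 2 2 0
4) 2 2 0 0 1
2 2 0 3 0
1 2 1 2 1
0 2 2 2 0
5) 2 2 0 0 1
2 2 0 3 0
1 3 1 2 1
0 2 2 2 0
6) 2 2 0 0 1
2 3 0 3 0
2 0 2 2 1
0 3 2 2 0
7) 2 2 0 0 1
2 3 0 3 0
2 1 2 2 1
0 3 2 2 0
8) 2 2 0 0 1
2 3 0 3 0
2 2 2 2 1
0 3 2 2 0
9) 2 2 0 0 1
2 3 0 3 0
2 3 2 2 1
0 3 2 2 0
10) 2 3 0 0 1
3 0 1 3 0
3 2 3 2 1
1 0 3 2 0
11) 2 3 0 0 1
3 0 1 3 0
3 3 3 2 1
1 0 3 2 0
12) 3 3 0 0 1
0 2 2 3 0
1 2 1 3 1
2 2 0 3 0
13) 3 3 0 0 1
0 2 2 3 0
1 3 1 3 1
2 2 0 3 0
14) 3 3 0 0 1
0 3 2 3 0
2 0 2 3 1
2 3 0 3 0
15) 3 3 0 0 1
0 3 2 3 0
2 1 2 3 1
2 3 0 3 0

32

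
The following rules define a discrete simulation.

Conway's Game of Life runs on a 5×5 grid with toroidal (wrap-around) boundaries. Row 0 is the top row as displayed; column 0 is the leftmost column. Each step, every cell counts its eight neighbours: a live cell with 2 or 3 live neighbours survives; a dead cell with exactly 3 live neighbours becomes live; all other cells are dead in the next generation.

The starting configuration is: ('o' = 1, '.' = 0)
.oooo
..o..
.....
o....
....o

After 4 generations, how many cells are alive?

4

0) .oooo
..o..
.....
o....
....o
1) ooo.o
.oo..
.....
.....
.oo.o
2) ....o
..oo.
.....
.....
..o.o
3) ..o.o
...o.
.....
.....
...o.
4) ..o.o
...o.
.....
.....
...o.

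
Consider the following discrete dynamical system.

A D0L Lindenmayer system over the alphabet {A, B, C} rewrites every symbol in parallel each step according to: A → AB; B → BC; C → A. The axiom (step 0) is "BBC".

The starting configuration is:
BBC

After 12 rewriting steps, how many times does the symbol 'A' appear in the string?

step 0: BBC
step 1: BCBCA
step 2: BCABCAAB
step 3: BCAABBCAABABBC
step 4: BCAABABBCBCAABABBCABBCBCA
step 5: BCAABABBCABBCBCABCAABABBCABBCBCAABBCBCABCAAB
step 6: BCAABABBCABBCBCAABBCBCABCAABBCAABABBCABBCBCAABBCBCABCAABABBCBCABCAABBCAABABBC
step 7: BCAABABBCABBCBCAABBCBCABCAABABBCBCABCAABBCAABABBCBCAABABBC…ABBCBCABCAABBCAABABBCABBCBCABCAABBCAABABBCBCAABABBCABBCBCA  (len 135)
step 8: BCAABABBCABBCBCAABBCBCABCAABABBCBCABCAABBCAABABBCABBCBCABC…BCAABBCAABABBCBCAABABBCABBCBCABCAABABBCABBCBCAABBCBCABCAAB  (len 237)
step 9: BCAABABBCABBCBCAABBCBCABCAABABBCBCABCAABBCAABABBCABBCBCABC…CBCABCAABBCAABABBCABBCBCAABBCBCABCAABABBCBCABCAABBCAABABBC  (len 416)
step 10: BCAABABBCABBCBCAABBCBCABCAABABBCBCABCAABBCAABABBCABBCBCABC…ABBCBCABCAABBCAABABBCABBCBCABCAABBCAABABBCBCAABABBCABBCBCA  (len 730)
step 11: BCAABABBCABBCBCAABBCBCABCAABABBCBCABCAABBCAABABBCABBCBCABC…BCAABBCAABABBCBCAABABBCABBCBCABCAABABBCABBCBCAABBCBCABCAAB  (len 1281)
step 12: BCAABABBCABBCBCAABBCBCABCAABABBCBCABCAABBCAABABBCABBCBCABC…CBCABCAABBCAABABBCABBCBCAABBCBCABCAABABBCBCABCAABBCAABABBC  (len 2248)

730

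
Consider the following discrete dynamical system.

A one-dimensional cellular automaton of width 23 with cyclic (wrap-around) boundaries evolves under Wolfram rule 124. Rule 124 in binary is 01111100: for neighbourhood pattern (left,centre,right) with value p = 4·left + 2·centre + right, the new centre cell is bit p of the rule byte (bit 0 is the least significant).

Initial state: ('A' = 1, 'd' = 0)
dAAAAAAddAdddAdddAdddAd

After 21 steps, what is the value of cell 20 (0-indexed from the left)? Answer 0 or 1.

k=0  dAAAAAAddAdddAdddAdddAd
k=1  dAddddAAdAAddAAddAAddAA
k=2  AAAdddAAAAAAdAAAdAAAdAA
k=3  ddAAddAddddAAAdAAAdAAAd
k=4  ddAAAdAAdddAdAAAdAAAdAA
k=5  AdAdAAAAAddAAAdAAAdAAAA
k=6  AAAAAdddAAdAdAAAdAAAddd
k=7  AdddAAddAAAAAAdAAAdAAdd
k=8  AAddAAAdAddddAAAdAAAAAd
k=9  AAAdAdAAAAdddAdAAAdddAA
k=10  ddAAAAAddAAddAAAdAAddAd
k=11  ddAdddAAdAAAdAdAAAAAdAA
k=12  AdAAddAAAAdAAAAAdddAAAA
k=13  AAAAAdAddAAAdddAAddAddd
k=14  AdddAAAAdAdAAddAAAdAAdd
k=15  AAddAddAAAAAAAdAdAAAAAd
k=16  AAAdAAdAdddddAAAAAdddAA
k=17  ddAAAAAAAddddAdddAAddAd
k=18  ddAdddddAAdddAAddAAAdAA
k=19  AdAAddddAAAddAAAdAdAAAA
k=20  AAAAAdddAdAAdAdAAAAAddd
k=21  AdddAAddAAAAAAAAdddAAdd

1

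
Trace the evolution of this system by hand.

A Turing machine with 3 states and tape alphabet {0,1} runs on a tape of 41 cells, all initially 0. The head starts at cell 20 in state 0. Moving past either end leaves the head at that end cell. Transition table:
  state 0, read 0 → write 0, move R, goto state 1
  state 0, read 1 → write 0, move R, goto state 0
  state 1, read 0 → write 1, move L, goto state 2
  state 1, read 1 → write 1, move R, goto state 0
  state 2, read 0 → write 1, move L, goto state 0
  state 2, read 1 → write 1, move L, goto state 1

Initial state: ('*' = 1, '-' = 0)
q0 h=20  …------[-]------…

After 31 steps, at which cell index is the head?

0) q0 h=20  …------[-]------…
1) q1 h=21  …------[-]------…
2) q2 h=20  …------[-]*-----…
3) q0 h=19  …------[-]**----…
4) q1 h=20  …------[*]*-----…
5) q0 h=21  …-----*[*]------…
6) q0 h=22  …----*-[-]------…
7) q1 h=23  …---*--[-]------…
8) q2 h=22  …----*-[-]*-----…
9) q0 h=21  …-----*[-]**----…
10) q1 h=22  …----*-[*]*-----…
11) q0 h=23  …---*-*[*]------…
12) q0 h=24  …--*-*-[-]------…
13) q1 h=25  …-*-*--[-]------…
14) q2 h=24  …--*-*-[-]*-----…
15) q0 h=23  …---*-*[-]**----…
16) q1 h=24  …--*-*-[*]*-----…
17) q0 h=25  …-*-*-*[*]------…
18) q0 h=26  …*-*-*-[-]------…
19) q1 h=27  …-*-*--[-]------…
20) q2 h=26  …*-*-*-[-]*-----…
21) q0 h=25  …-*-*-*[-]**----…
22) q1 h=26  …*-*-*-[*]*-----…
23) q0 h=27  …-*-*-*[*]------…
24) q0 h=28  …*-*-*-[-]------…
25) q1 h=29  …-*-*--[-]------…
26) q2 h=28  …*-*-*-[-]*-----…
27) q0 h=27  …-*-*-*[-]**----…
28) q1 h=28  …*-*-*-[*]*-----…
29) q0 h=29  …-*-*-*[*]------…
30) q0 h=30  …*-*-*-[-]------…
31) q1 h=31  …-*-*--[-]------…

31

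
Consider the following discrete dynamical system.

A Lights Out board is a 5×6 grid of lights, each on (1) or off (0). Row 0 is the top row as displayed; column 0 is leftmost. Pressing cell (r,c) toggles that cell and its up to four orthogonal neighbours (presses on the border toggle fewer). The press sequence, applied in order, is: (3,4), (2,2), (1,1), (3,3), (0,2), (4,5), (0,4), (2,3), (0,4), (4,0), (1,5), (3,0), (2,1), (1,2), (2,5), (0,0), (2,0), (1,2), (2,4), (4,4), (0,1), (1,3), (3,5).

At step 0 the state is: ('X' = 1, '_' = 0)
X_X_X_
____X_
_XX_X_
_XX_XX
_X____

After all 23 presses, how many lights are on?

gen 0: X_X_X_
____X_
_XX_X_
_XX_XX
_X____
gen 1: X_X_X_
____X_
_XX___
_XXX__
_X__X_
gen 2: X_X_X_
__X_X_
___X__
_X_X__
_X__X_
gen 3: XXX_X_
XX__X_
_X_X__
_X_X__
_X__X_
gen 4: XXX_X_
XX__X_
_X____
_XX_X_
_X_XX_
gen 5: X__XX_
XXX_X_
_X____
_XX_X_
_X_XX_
gen 6: X__XX_
XXX_X_
_X____
_XX_XX
_X_X_X
gen 7: X____X
XXX___
_X____
_XX_XX
_X_X_X
gen 8: X____X
XXXX__
_XXXX_
_XXXXX
_X_X_X
gen 9: X__XX_
XXXXX_
_XXXX_
_XXXXX
_X_X_X
gen 10: X__XX_
XXXXX_
_XXXX_
XXXXXX
X__X_X
gen 11: X__XXX
XXXX_X
_XXXXX
XXXXXX
X__X_X
gen 12: X__XXX
XXXX_X
XXXXXX
__XXXX
___X_X
gen 13: X__XXX
X_XX_X
___XXX
_XXXXX
___X_X
gen 14: X_XXXX
XX___X
__XXXX
_XXXXX
___X_X
gen 15: X_XXXX
XX____
__XX__
_XXXX_
___X_X
gen 16: _XXXXX
_X____
__XX__
_XXXX_
___X_X
gen 17: _XXXXX
XX____
XXXX__
XXXXX_
___X_X
gen 18: _X_XXX
X_XX__
XX_X__
XXXXX_
___X_X
gen 19: _X_XXX
X_XXX_
XX__XX
XXXX__
___X_X
gen 20: _X_XXX
X_XXX_
XX__XX
XXXXX_
____X_
gen 21: X_XXXX
XXXXX_
XX__XX
XXXXX_
____X_
gen 22: X_X_XX
XX____
XX_XXX
XXXXX_
____X_
gen 23: X_X_XX
XX____
XX_XX_
XXXX_X
____XX

17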